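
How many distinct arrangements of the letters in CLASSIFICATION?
Word has 14 letters (C=2, L=1, A=2, S=2, I=3, F=1, T=1, O=1, N=1). Arrangements: 14!/Π(k!) = 1,816,214,400.

Answer: 1,816,214,400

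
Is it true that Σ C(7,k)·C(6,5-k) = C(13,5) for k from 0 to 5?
True

Solution: Vandermonde's identity gives C(13,5) = 1,287; RHS C(13,5) = 1,287.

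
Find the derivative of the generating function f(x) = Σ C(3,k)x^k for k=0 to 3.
Σ k·C(3,k)x^(k-1) for k=1 to 3

Term-by-term differentiation gives Σ k·C(3,k)x^{k-1} for k=1 to 3.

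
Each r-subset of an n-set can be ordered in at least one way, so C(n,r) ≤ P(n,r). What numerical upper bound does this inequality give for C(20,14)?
P(20,14) = 20·19·18·17·16·15·14·13·12·11·10·9·8·7 = 3,379,030,566,912,000, so C(20,14) ≤ 3,379,030,566,912,000. (The bound is loose by a factor of 14! = 87,178,291,200: C(20,14) = 3,379,030,566,912,000/87,178,291,200 = 38,760.)

Answer: 3,379,030,566,912,000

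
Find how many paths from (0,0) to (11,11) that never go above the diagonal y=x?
58,786

Working:
Counted by the Catalan number C_11: C_11 = C(22,11)/(11+1) = 705,432/12 = 58,786.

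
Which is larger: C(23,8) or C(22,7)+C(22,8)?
By Pascal's identity: C(23,8) = C(22,7)+C(22,8) = 490,314. Equal.
Final answer: Equal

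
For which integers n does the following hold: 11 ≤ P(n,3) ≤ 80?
4, 5

Solution: P(3,3)=6; P(4,3)=24; P(5,3)=60; P(6,3)=120. So valid n = 4, 5.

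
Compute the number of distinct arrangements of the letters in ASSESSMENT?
75,600
Word has 10 letters (A=1, S=4, E=2, M=1, N=1, T=1). Arrangements: 10!/Π(k!) = 75,600.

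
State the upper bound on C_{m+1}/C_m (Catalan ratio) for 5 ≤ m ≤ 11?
46/13

Working:
C_{m+1}/C_m = 2(2m+1)/(m+2), which increases with m. Maximum at m = 11: 2·23/13 = 46/13.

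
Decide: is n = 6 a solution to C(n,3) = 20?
Yes

Explanation: C(6,3) = 6·5·4/3! = 120/6 = 20, which equals 20.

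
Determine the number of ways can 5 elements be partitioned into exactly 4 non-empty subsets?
10

Explanation: This equals S(5,4), the Stirling number of the 2nd kind.
Using the Stirling recurrence: S(n,k) = k·S(n-1,k) + S(n-1,k-1)
S(5,4) = 4·S(4,4) + S(4,3)
         = 4·1 + 6
         = 4 + 6
         = 10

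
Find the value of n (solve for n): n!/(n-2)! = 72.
9

Solution: n!/(n-2)! = n×(n-1), a product of 2 consecutive integers ≈ (n−0.5)^2. 72^(1/2) + 0.5 ≈ 9.0; check n = 9: 9×8 = 72 ✓. So n = 9.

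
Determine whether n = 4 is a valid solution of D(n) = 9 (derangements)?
Yes

Reasoning: D(4) = (4-1)·[D(3) + D(2)] = 3·[2 + 1] = 9, which equals 9.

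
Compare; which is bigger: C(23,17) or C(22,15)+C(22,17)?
C(22,15)+C(22,17)

C(23,17)=100,947; C(22,15)+C(22,17)=170,544+26,334=196,878.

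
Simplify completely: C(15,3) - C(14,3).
91

Working:
C(15,3) - C(14,3) = C(14,2) = 91.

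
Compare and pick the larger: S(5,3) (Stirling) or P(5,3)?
P(5,3)

S(5,3) = 3·S(4,3) + S(4,2) = 3·6 + 7 = 25; P(5,3) = 60.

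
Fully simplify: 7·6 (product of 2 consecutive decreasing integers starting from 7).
This is P(7,2) = 7!/(5)! = 42.

Answer: 42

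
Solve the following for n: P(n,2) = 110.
11

P(n,2) = n(n−1) is increasing in n; n(n−1) ≈ (n−0.5)^2 = 110 gives n ≈ 11.0. Check: P(9,2) = 72, P(10,2) = 90, P(11,2) = 110 ✓. So n = 11.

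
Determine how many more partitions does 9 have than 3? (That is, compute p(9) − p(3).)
Pentagonal recurrence p(n) = p(n−1) + p(n−2) − p(n−5) − p(n−7) + …: p(9) = p(8) + p(7) − p(4) − p(2) = 22 + 15 − 5 − 2 = 30.
p(3) = p(2) + p(1) = 2 + 1 = 3.
Difference = 30 − 3 = 27.
Final answer: 27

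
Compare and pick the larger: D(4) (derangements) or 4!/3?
D(4) = (4-1)·[D(3) + D(2)] = 3·[2 + 1] = 9; 4!/3 = 24/3 = 8.
Final answer: D(4)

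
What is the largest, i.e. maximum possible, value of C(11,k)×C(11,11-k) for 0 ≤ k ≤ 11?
213,444

Reasoning: C(11,k)·C(11,11-k) = C(11,k)², maximised at the centre k = 5: C(11,5)² = 213,444.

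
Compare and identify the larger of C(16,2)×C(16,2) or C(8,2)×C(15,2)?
C(16,2)×C(16,2)

Solution: C(16,2)×C(16,2)=14,400, C(8,2)×C(15,2)=2,940.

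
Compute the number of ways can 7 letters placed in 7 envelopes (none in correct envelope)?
1,854

Explanation: Using D(n) = (n-1)[D(n-1) + D(n-2)]:
D(7) = (7-1) × [D(6) + D(5)]
      = 6 × [265 + 44]
      = 6 × 309
      = 1,854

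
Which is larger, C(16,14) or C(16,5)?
C(16,14)=120, C(16,5)=4,368.

Answer: C(16,5)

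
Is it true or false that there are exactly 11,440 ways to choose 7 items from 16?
True

Reasoning: C(16,7) = 11,440.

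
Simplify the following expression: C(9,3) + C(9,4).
210

By Pascal's identity: C(10,4) = 210.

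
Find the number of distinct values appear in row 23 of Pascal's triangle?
12
Row 23 has entries C(23,0)..C(23,23); by symmetry C(23,k)=C(23,23-k), giving 12 distinct values.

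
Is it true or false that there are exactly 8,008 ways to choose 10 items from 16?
True

Working:
C(16,10) = 8,008.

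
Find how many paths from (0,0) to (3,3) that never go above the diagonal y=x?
5

Solution: Counted by the Catalan number C_3: C_3 = C(6,3)/(3+1) = 20/4 = 5.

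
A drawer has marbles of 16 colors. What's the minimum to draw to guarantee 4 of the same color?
49

Explanation: Worst case: 3 of each = 48. One more: 49.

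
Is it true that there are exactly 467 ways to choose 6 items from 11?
False

Solution: C(11,6) = 462 ≠ 467.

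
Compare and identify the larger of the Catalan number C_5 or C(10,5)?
C(10,5)

Solution: C_5 = C(10,5)/(5+1) = 252/6 = 42; C(10,5) = 252.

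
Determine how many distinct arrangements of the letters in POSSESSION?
75,600

Reasoning: Word has 10 letters (P=1, O=2, S=4, E=1, I=1, N=1). Arrangements: 10!/Π(k!) = 75,600.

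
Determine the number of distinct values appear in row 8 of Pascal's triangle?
5
Row 8 has entries C(8,0)..C(8,8); by symmetry C(8,k)=C(8,8-k), giving 5 distinct values.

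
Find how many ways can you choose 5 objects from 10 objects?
C(10,5) = 10! / (5! × (10-5)!)
         = 10! / (5! × 5!)
         = 252

Answer: 252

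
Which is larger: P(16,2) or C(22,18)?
P(16,2)=240, C(22,18)=7,315.

Answer: C(22,18)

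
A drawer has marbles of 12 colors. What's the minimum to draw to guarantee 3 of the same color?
25
Worst case: 2 of each = 24. One more: 25.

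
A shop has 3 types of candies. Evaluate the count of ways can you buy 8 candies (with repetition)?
45

Explanation: Stars and bars: C(8+3-1, 8) = C(10, 8) = 45.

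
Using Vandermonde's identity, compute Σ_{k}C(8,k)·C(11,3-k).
969

Explanation: = C(8+11,3) = C(19,3) = 969.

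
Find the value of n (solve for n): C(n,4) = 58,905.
C(n,4) = n(n−1)(n−2)(n−3)/4! is increasing in n, and n(n−1)(n−2)(n−3) = 4!·58,905 = 1,413,720 ≈ (n−1.5)^4 gives n ≈ 36.0. Check: C(34,4) = 46,376, C(35,4) = 52,360, C(36,4) = 58,905 ✓. So n = 36.
Final answer: 36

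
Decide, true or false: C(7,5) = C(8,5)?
False

Reasoning: LHS = C(7,5) = 21; RHS = C(8,5) = 56. 21 ≠ 56, so the statement does not hold.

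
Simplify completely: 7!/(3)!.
840

Working:
This equals 7×6×...×4 = 840.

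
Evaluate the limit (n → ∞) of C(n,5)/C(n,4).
C(n,5)/C(n,4) = (n-4)/5 → ∞ as n → ∞.
Final answer: ∞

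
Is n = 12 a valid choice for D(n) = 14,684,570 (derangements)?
No
D(12) = (12-1)·[D(11) + D(10)] = 11·[14,684,570 + 1,334,961] = 176,214,841, which does not equal 14,684,570.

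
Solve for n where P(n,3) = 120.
6

Explanation: P(n,3) = n(n−1)(n−2) is increasing in n; n(n−1)(n−2) ≈ (n−1)^3 = 120 gives n ≈ 5.9. Check: P(4,3) = 24, P(5,3) = 60, P(6,3) = 120 ✓. So n = 6.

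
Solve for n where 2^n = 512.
9

2^9 = 512, so n = 9.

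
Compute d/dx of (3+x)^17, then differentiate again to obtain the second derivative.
272(3+x)^15

First derivative: 17(3+x)^{16}. Second derivative: 17·16·(3+x)^{15} = 272(3+x)^{15}.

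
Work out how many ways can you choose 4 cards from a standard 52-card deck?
270,725

Explanation: C(52,4) = 270,725.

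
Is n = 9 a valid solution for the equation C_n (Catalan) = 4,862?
Yes

Working:
C_9 = C(18,9)/(9+1) = 48,620/10 = 4,862, which equals 4,862.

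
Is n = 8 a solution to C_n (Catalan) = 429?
No

Working:
C_8 = C(16,8)/(8+1) = 12,870/9 = 1,430, which does not equal 429.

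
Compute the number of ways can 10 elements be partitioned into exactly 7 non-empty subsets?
5,880
This equals S(10,7), the Stirling number of the 2nd kind.
Using the Stirling recurrence: S(n,k) = k·S(n-1,k) + S(n-1,k-1)
S(10,7) = 7·S(9,7) + S(9,6)
         = 7·462 + 2646
         = 3234 + 2646
         = 5,880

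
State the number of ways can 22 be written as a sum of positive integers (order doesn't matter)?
1,002

Solution: Pentagonal recurrence p(n) = p(n−1) + p(n−2) − p(n−5) − p(n−7) + …: p(22) = p(21) + p(20) − p(17) − p(15) + p(10) + p(7) − p(0) = 792 + 627 − 297 − 176 + 42 + 15 − 1 = 1,002.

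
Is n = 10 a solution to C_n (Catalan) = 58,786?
No

C_10 = C(20,10)/(10+1) = 184,756/11 = 16,796, which does not equal 58,786.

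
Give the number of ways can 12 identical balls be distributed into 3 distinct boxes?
91

C(12+3-1, 3-1) = C(14, 2) = 91.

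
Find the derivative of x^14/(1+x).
Quotient rule: [14x^{13}(1+x) - x^14]/(1+x)².
Final answer: (14x^13(1+x) - x^14)/(1+x)²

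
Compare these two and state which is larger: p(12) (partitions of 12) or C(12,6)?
C(12,6)

Explanation: Pentagonal recurrence p(n) = p(n−1) + p(n−2) − p(n−5) − p(n−7) + …: p(12) = p(11) + p(10) − p(7) − p(5) + p(0) = 56 + 42 − 15 − 7 + 1 = 77; C(12,6) = 924.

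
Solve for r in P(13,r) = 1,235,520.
6

Explanation: P(13,r) = 13·12·…·(13−r+1), a product of r factors. Multiplying down from 13: 13 = 13; 13·12 = 156; 13·12·11 = 1,716; 13·12·11·10 = 17,160; 13·12·11·10·9 = 154,440; 13·12·11·10·9·8 = 1,235,520 ✓ (6 factors). So r = 6.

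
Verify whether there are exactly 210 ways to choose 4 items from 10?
True
C(10,4) = 210.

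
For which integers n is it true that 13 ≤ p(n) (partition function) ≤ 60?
Tabulating p(n) via p(n) = p(n−1) + p(n−2) − p(n−5) − p(n−7) + …: p(6)=11; p(7)=15; p(8)=22; p(9)=30; p(10)=42; p(11)=56; p(12)=77. So valid n = 7, 8, 9, 10, 11.
Final answer: 7, 8, 9, 10, 11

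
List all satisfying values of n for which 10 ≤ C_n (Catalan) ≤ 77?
4, 5
C_3=5; C_4=14; C_5=42; C_6=132. So valid n = 4, 5.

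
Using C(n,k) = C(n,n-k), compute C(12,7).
792

Reasoning: C(12,7) = C(12,5) = 792.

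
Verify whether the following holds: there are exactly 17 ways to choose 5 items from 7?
C(7,5) = 21 ≠ 17.

Answer: False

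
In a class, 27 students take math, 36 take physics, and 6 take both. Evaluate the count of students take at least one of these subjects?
57

Working:
|A∪B| = |A|+|B|-|A∩B| = 27+36-6 = 57.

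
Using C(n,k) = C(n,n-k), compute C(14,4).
1,001

C(14,4) = C(14,10) = 1,001.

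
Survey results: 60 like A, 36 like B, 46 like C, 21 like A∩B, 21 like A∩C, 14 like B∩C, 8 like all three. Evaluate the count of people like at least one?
94

Reasoning: |A∪B∪C| = 60+36+46-21-21-14+8 = 94.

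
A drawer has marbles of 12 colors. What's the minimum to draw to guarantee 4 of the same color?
Worst case: 3 of each = 36. One more: 37.

Answer: 37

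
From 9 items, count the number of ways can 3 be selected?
84

Working:
C(9,3) = 9! / (3! × (9-3)!)
         = 9! / (3! × 6!)
         = 84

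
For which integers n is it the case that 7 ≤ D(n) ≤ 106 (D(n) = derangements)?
Using D(n) = (n−1)[D(n−1) + D(n−2)] with D(1)=0, D(2)=1: D(3)=2; D(4)=9; D(5)=44; D(6)=265. So valid n = 4, 5.

Answer: 4, 5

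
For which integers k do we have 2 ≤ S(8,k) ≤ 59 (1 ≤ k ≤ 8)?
S(8,1)=1; S(8,2)=127; S(8,3)=966; S(8,4)=1,701; S(8,5)=1,050; S(8,6)=266; S(8,7)=28; S(8,8)=1. So valid k = 7.
Final answer: 7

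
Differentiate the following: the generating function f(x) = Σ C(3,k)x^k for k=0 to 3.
Σ k·C(3,k)x^(k-1) for k=1 to 3
Term-by-term differentiation gives Σ k·C(3,k)x^{k-1} for k=1 to 3.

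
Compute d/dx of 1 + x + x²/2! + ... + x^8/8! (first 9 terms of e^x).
Differentiating term by term gives the first 8 terms of e^x.

Answer: 1 + x + x²/2! + ... + x^7/7!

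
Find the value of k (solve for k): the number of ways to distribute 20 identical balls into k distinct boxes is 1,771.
4

Stars and bars: the count is C(20+k−1, k−1), increasing in k. k=2: C(21,1) = 21, k=3: C(22,2) = 231, k=4: C(23,3) = 1,771 ✓. So k = 4.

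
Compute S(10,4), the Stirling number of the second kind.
Using the Stirling recurrence: S(n,k) = k·S(n-1,k) + S(n-1,k-1)
S(10,4) = 4·S(9,4) + S(9,3)
         = 4·7770 + 3025
         = 31080 + 3025
         = 34,105

Answer: 34,105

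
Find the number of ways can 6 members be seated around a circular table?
120
Circular arrangements: (6-1)! = 120.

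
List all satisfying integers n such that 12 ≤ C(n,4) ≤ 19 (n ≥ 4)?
6

Explanation: C(5,4)=5; C(6,4)=15; C(7,4)=35. So valid n = 6.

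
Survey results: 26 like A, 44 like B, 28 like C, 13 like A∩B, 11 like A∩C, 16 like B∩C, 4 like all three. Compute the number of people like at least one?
62
|A∪B∪C| = 26+44+28-13-11-16+4 = 62.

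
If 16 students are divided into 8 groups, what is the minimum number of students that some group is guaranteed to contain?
2

Explanation: Pigeonhole: ⌈16/8⌉ = 2.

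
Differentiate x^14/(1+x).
(14x^13(1+x) - x^14)/(1+x)²

Working:
Quotient rule: [14x^{13}(1+x) - x^14]/(1+x)².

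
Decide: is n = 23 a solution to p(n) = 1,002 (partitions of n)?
No
Pentagonal recurrence p(n) = p(n−1) + p(n−2) − p(n−5) − p(n−7) + …: p(23) = p(22) + p(21) − p(18) − p(16) + p(11) + p(8) − p(1) = 1,002 + 792 − 385 − 231 + 56 + 22 − 1 = 1,255, which does not equal 1,002.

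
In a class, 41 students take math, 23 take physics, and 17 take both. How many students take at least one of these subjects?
|A∪B| = |A|+|B|-|A∩B| = 41+23-17 = 47.
Final answer: 47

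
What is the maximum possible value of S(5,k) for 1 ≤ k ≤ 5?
25

Working:
Row S(5,k) for k = 1..5 (via S(n,k) = k·S(n−1,k) + S(n−1,k−1)): 1, 15, 25, 10, 1. The row is unimodal; maximum at k = 3: 25.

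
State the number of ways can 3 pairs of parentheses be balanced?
5

Solution: Using the Catalan number formula: C_n = C(2n, n) / (n+1)
C_3 = C(6, 3) / (3+1)
     = 20 / 4
     = 5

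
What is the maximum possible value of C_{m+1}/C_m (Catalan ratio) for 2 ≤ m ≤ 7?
10/3

Explanation: C_{m+1}/C_m = 2(2m+1)/(m+2), which increases with m. Maximum at m = 7: 2·15/9 = 10/3.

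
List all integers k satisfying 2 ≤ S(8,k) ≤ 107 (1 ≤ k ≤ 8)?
7

S(8,1)=1; S(8,2)=127; S(8,3)=966; S(8,4)=1,701; S(8,5)=1,050; S(8,6)=266; S(8,7)=28; S(8,8)=1. So valid k = 7.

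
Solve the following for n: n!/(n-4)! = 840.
7

n!/(n-4)! = n×(n-1)×(n-2)×(n-3), a product of 4 consecutive integers ≈ (n−1.5)^4. 840^(1/4) + 1.5 ≈ 6.9; check n = 7: 7×6×5×4 = 840 ✓. So n = 7.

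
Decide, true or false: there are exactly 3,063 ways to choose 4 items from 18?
False

Reasoning: C(18,4) = 3,060 ≠ 3063.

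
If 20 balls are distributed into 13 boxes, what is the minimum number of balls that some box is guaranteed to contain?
2

Working:
Pigeonhole: ⌈20/13⌉ = 2.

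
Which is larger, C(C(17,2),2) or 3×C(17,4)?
C(C(17,2),2)

Explanation: C(C(17,2),2)=9,180, 3×C(17,4)=7,140.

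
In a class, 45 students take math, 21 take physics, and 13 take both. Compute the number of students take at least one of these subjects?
|A∪B| = |A|+|B|-|A∩B| = 45+21-13 = 53.
Final answer: 53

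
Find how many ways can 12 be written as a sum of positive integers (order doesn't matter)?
77
Pentagonal recurrence p(n) = p(n−1) + p(n−2) − p(n−5) − p(n−7) + …: p(12) = p(11) + p(10) − p(7) − p(5) + p(0) = 56 + 42 − 15 − 7 + 1 = 77.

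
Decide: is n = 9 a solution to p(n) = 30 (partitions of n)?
Yes

Working:
Pentagonal recurrence p(n) = p(n−1) + p(n−2) − p(n−5) − p(n−7) + …: p(9) = p(8) + p(7) − p(4) − p(2) = 22 + 15 − 5 − 2 = 30, which equals 30.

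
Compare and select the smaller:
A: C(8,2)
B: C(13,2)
A

Working:
A=C(8,2)=28, B=C(13,2)=78.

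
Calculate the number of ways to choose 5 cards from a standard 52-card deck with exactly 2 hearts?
13 hearts and 39 non-hearts: C(13,2) × C(39,3) = 78 × 9139 = 712,842.

Answer: 712,842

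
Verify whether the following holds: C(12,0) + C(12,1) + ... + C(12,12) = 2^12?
True

Solution: Binomial theorem with x = y = 1: Σ C(12,i) = (1+1)^12 = 2^12 = 4,096. The statement holds.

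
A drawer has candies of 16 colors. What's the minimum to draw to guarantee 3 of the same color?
33

Reasoning: Worst case: 2 of each = 32. One more: 33.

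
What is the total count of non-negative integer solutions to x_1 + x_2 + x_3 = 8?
C(8+3-1, 3-1) = 45.
Final answer: 45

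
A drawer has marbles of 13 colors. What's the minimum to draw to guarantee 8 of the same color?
92

Reasoning: Worst case: 7 of each = 91. One more: 92.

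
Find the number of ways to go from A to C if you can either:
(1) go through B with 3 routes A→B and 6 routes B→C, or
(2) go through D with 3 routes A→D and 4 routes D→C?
30

Working:
Route via B: 3×6=18. Route via D: 3×4=12. Total: 30.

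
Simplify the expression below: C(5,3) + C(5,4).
15

Solution: By Pascal's identity: C(6,4) = 15.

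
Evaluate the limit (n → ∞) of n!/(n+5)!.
0

Solution: n!/(n+5)! = 1/[(n+1)(n+2)···(n+5)] → 0 as n → ∞.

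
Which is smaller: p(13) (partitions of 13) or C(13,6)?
p(13)

Pentagonal recurrence p(n) = p(n−1) + p(n−2) − p(n−5) − p(n−7) + …: p(13) = p(12) + p(11) − p(8) − p(6) + p(1) = 77 + 56 − 22 − 11 + 1 = 101; C(13,6) = 1,716.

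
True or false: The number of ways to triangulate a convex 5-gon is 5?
True

Explanation: Triangulations of a convex 5-gon are counted by the Catalan number C_3: C_3 = C(6,3)/(3+1) = 20/4 = 5.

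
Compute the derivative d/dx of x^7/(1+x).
(7x^6(1+x) - x^7)/(1+x)²

Reasoning: Quotient rule: [7x^{6}(1+x) - x^7]/(1+x)².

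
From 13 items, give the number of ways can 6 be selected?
C(13,6) = 13! / (6! × (13-6)!)
         = 13! / (6! × 7!)
         = 1,716

Answer: 1,716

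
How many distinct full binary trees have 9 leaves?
1,430

Explanation: Using the Catalan number formula: C_n = C(2n, n) / (n+1)
C_8 = C(16, 8) / (8+1)
     = 12870 / 9
     = 1,430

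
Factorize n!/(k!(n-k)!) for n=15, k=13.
This is the binomial coefficient C(15,13) = 105.
Final answer: C(15,13) = 105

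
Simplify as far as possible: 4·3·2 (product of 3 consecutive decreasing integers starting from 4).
24

Working:
This is P(4,3) = 4!/(1)! = 24.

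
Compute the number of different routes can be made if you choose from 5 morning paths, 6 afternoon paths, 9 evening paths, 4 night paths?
1,080

Reasoning: By the multiplication principle: 5 × 6 × 9 × 4 = 1,080.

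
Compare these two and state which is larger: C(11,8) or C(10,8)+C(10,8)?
C(11,8)

C(11,8)=165; C(10,8)+C(10,8)=45+45=90.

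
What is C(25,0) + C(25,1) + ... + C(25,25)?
33,554,432
Sum of binomial coefficients = 2^25 = 33,554,432.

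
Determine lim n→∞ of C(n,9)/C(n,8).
∞

Working:
C(n,9)/C(n,8) = (n-8)/9 → ∞ as n → ∞.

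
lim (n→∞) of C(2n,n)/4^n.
C(2n,n) ~ 4^n/√(πn), so C(2n,n)/4^n ~ 1/√(πn) → 0.
Final answer: 0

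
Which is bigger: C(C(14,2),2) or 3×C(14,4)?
C(C(14,2),2)=4,095, 3×C(14,4)=3,003.
Final answer: C(C(14,2),2)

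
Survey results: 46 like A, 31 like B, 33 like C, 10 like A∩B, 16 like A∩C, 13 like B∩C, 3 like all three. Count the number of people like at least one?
|A∪B∪C| = 46+31+33-10-16-13+3 = 74.
Final answer: 74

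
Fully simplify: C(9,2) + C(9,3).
By Pascal's identity: C(10,3) = 120.

Answer: 120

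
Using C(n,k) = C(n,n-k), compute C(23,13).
C(23,13) = C(23,10) = 1,144,066.

Answer: 1,144,066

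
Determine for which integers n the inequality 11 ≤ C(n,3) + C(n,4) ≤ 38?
5, 6

Explanation: C(4,3)+C(4,4)=5; C(5,3)+C(5,4)=15; C(6,3)+C(6,4)=35; C(7,3)+C(7,4)=70. So valid n = 5, 6.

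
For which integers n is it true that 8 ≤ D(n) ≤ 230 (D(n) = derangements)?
Using D(n) = (n−1)[D(n−1) + D(n−2)] with D(1)=0, D(2)=1: D(3)=2; D(4)=9; D(5)=44; D(6)=265. So valid n = 4, 5.

Answer: 4, 5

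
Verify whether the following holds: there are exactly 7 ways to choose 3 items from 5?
False

Reasoning: C(5,3) = 10 ≠ 7.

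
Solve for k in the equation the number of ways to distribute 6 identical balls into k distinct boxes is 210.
5

Reasoning: Stars and bars: the count is C(6+k−1, k−1), increasing in k. k=3: C(8,2) = 28, k=4: C(9,3) = 84, k=5: C(10,4) = 210 ✓. So k = 5.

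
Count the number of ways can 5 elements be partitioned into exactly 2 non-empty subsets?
15

Working:
This equals S(5,2), the Stirling number of the 2nd kind.
Using the Stirling recurrence: S(n,k) = k·S(n-1,k) + S(n-1,k-1)
S(5,2) = 2·S(4,2) + S(4,1)
         = 2·7 + 1
         = 14 + 1
         = 15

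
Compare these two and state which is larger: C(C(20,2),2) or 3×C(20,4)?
C(C(20,2),2)

Explanation: C(C(20,2),2)=17,955, 3×C(20,4)=14,535.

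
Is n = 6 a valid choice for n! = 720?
Yes
6! = 6·5! = 6·120 = 720, which equals 720.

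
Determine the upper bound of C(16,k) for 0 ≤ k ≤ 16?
12,870

Reasoning: Maximum at k = 8: C(16,8) = 12,870.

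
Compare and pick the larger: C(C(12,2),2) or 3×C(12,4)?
C(C(12,2),2)

Solution: C(C(12,2),2)=2,145, 3×C(12,4)=1,485.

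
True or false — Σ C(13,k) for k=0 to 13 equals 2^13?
Binomial theorem: Σ C(13,k) = (1+1)^13 = 2^13 = 8,192; RHS 2^13 = 8,192.

Answer: True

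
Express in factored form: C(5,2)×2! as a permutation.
P(5,2)

Working:
C(5,2)×2! = [5!/(2!(3)!)]×2! = 5!/(3)! = P(5,2) = 20.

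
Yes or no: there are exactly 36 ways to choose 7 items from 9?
Yes

Working:
C(9,7) = 36.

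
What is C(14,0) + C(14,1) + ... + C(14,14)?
16,384
Sum of binomial coefficients = 2^14 = 16,384.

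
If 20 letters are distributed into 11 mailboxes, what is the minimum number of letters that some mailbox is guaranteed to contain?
2

Solution: Pigeonhole: ⌈20/11⌉ = 2.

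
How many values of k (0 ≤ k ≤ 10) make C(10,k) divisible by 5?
8

Working:
Checking C(10,k) mod 5 for k = 0..10: divisible at k = 1, 2, 3, 4, 6, 7, 8, 9. That's 8 values.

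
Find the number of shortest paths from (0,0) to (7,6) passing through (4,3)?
700

To (4,3): C(7,4)=35. From there: C(6,3)=20. Total: 700.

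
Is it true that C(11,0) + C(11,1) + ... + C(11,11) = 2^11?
Binomial theorem with x = y = 1: Σ C(11,i) = (1+1)^11 = 2^11 = 2,048. The statement holds.

Answer: True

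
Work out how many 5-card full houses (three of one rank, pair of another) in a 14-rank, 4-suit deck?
4,368

Reasoning: Triple rank: 14. Triple suits: C(4,3)=4. Pair rank: 13. Pair suits: C(4,2)=6. Total: 4,368.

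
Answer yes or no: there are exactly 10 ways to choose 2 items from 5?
C(5,2) = 10.
Final answer: Yes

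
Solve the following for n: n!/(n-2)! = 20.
5

Working:
n!/(n-2)! = n×(n-1), a product of 2 consecutive integers ≈ (n−0.5)^2. 20^(1/2) + 0.5 ≈ 5.0; check n = 5: 5×4 = 20 ✓. So n = 5.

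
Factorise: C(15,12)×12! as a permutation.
P(15,12)

Explanation: C(15,12)×12! = [15!/(12!(3)!)]×12! = 15!/(3)! = P(15,12) = 217,945,728,000.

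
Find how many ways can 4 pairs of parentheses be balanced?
14

Explanation: Using the Catalan number formula: C_n = C(2n, n) / (n+1)
C_4 = C(8, 4) / (4+1)
     = 70 / 5
     = 14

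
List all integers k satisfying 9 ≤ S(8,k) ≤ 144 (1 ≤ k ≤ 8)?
2, 7

Working:
S(8,1)=1; S(8,2)=127; S(8,3)=966; S(8,4)=1,701; S(8,5)=1,050; S(8,6)=266; S(8,7)=28; S(8,8)=1. So valid k = 2, 7.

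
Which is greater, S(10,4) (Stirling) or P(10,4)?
S(10,4) = 4·S(9,4) + S(9,3) = 4·7,770 + 3,025 = 34,105; P(10,4) = 5,040.

Answer: S(10,4)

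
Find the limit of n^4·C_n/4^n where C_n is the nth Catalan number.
∞

Reasoning: C_n ~ 4^n/(n^(3/2)√π), so n^4·C_n/4^n ~ n^(4 − 3/2)/√π → ∞.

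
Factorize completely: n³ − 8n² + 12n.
n(n − 2)(n − 6)

Reasoning: n³ − 8n² + 12n = n(n² − 8n + 12) = n(n − 2)(n − 6).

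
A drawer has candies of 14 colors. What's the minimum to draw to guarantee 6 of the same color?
71

Explanation: Worst case: 5 of each = 70. One more: 71.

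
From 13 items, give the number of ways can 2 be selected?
78

Solution: C(13,2) = 13! / (2! × (13-2)!)
         = 13! / (2! × 11!)
         = 78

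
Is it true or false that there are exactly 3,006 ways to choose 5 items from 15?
False

Reasoning: C(15,5) = 3,003 ≠ 3006.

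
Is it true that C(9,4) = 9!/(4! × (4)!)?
False

The correct denominator is 4!×5!, giving C(9,4) = 126; the stated RHS is 9!/(4!×4!) = 630 ≠ 126, so the statement does not hold.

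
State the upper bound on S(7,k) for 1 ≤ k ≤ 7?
350
Row S(7,k) for k = 1..7 (via S(n,k) = k·S(n−1,k) + S(n−1,k−1)): 1, 63, 301, 350, 140, 21, 1. The row is unimodal; maximum at k = 4: 350.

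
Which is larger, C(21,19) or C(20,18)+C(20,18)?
C(20,18)+C(20,18)
C(21,19)=210; C(20,18)+C(20,18)=190+190=380.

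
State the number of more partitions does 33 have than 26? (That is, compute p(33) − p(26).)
Pentagonal recurrence p(n) = p(n−1) + p(n−2) − p(n−5) − p(n−7) + …: p(33) = p(32) + p(31) − p(28) − p(26) + p(21) + p(18) − p(11) − p(7) = 8,349 + 6,842 − 3,718 − 2,436 + 792 + 385 − 56 − 15 = 10,143.
p(26) = p(25) + p(24) − p(21) − p(19) + p(14) + p(11) − p(4) − p(0) = 1,958 + 1,575 − 792 − 490 + 135 + 56 − 5 − 1 = 2,436.
Difference = 10,143 − 2,436 = 7,707.

Answer: 7,707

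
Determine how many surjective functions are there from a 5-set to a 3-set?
150

Onto functions = 3! × S(5,3)
First compute S(5,3) via recurrence:
Using the Stirling recurrence: S(n,k) = k·S(n-1,k) + S(n-1,k-1)
S(5,3) = 3·S(4,3) + S(4,2)
         = 3·6 + 7
         = 18 + 7
         = 25
Then: 6 × 25 = 150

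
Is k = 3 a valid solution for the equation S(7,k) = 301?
Yes

Reasoning: S(7,3) = 3·S(6,3) + S(6,2) = 3·90 + 31 = 301, which equals 301.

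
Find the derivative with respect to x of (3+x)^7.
Using the power rule: d/dx (3+x)^7 = 7(3+x)^{6}.

Answer: 7(3+x)^6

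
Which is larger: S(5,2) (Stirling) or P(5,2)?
P(5,2)

S(5,2) = 2·S(4,2) + S(4,1) = 2·7 + 1 = 15; P(5,2) = 20.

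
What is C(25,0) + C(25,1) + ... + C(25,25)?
Sum of binomial coefficients = 2^25 = 33,554,432.
Final answer: 33,554,432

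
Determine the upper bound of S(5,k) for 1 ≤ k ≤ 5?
25

Reasoning: Row S(5,k) for k = 1..5 (via S(n,k) = k·S(n−1,k) + S(n−1,k−1)): 1, 15, 25, 10, 1. The row is unimodal; maximum at k = 3: 25.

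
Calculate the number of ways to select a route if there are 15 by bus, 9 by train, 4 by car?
28
By the addition principle: 15 + 9 + 4 = 28.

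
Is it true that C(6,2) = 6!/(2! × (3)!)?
False
The correct denominator is 2!×4!, giving C(6,2) = 15; the stated RHS is 6!/(2!×3!) = 60 ≠ 15, so the statement does not hold.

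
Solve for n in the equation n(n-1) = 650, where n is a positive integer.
n² − n − 650 = 0, so n = (1 ± √(1 + 4·650))/2 = (1 ± √2,601)/2 = (1 ± 51)/2, i.e. n = 26 or n = -25. Taking the positive root, n = 26 (check: 26×25 = 650).

Answer: 26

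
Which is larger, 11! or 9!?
11!

Solution: 11!=39,916,800, 9!=362,880. 11! > 9!.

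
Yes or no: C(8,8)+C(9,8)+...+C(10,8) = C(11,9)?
Yes

Reasoning: Hockey stick identity gives Σ = C(11,9) = 55; RHS C(11,9) = 55.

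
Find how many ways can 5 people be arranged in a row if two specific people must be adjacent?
48

Explanation: Treat pair as unit: (5-1)! arrangements × 2 internal orders = 48.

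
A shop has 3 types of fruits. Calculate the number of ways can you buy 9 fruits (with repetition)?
Stars and bars: C(9+3-1, 9) = C(11, 9) = 55.

Answer: 55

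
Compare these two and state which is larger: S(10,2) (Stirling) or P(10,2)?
S(10,2)

Working:
S(10,2) = 2·S(9,2) + S(9,1) = 2·255 + 1 = 511; P(10,2) = 90.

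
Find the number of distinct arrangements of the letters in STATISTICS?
50,400

Explanation: Word has 10 letters (S=3, T=3, A=1, I=2, C=1). Arrangements: 10!/Π(k!) = 50,400.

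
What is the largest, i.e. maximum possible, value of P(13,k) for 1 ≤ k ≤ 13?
6,227,020,800
P(13,k) increases in k, so maximum at k = 13: 13! = 6,227,020,800.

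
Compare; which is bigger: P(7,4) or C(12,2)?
P(7,4)=840, C(12,2)=66.

Answer: P(7,4)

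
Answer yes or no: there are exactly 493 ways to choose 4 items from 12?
No
C(12,4) = 495 ≠ 493.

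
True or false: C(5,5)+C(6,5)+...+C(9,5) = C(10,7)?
False
Hockey stick identity gives Σ = C(10,6) = 210; RHS C(10,7) = 120.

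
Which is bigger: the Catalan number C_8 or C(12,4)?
C_8

Solution: C_8 = C(16,8)/(8+1) = 12,870/9 = 1,430; C(12,4) = 495.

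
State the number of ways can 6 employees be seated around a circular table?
120

Circular arrangements: (6-1)! = 120.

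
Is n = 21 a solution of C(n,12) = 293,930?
Yes

Working:
C(21,12) = 21·20·19·18·17·16·15·14·13·12·11·10/12! = 140,792,940,288,000/479,001,600 = 293,930, which equals 293,930.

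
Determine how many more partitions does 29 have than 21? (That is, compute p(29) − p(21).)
Pentagonal recurrence p(n) = p(n−1) + p(n−2) − p(n−5) − p(n−7) + …: p(29) = p(28) + p(27) − p(24) − p(22) + p(17) + p(14) − p(7) − p(3) = 3,718 + 3,010 − 1,575 − 1,002 + 297 + 135 − 15 − 3 = 4,565.
p(21) = p(20) + p(19) − p(16) − p(14) + p(9) + p(6) = 627 + 490 − 231 − 135 + 30 + 11 = 792.
Difference = 4,565 − 792 = 3,773.
Final answer: 3,773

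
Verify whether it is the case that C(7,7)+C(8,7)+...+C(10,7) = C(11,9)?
False

Working:
Hockey stick identity gives Σ = C(11,8) = 165; RHS C(11,9) = 55.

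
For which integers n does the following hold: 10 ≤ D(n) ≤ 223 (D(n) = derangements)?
5

Working:
Using D(n) = (n−1)[D(n−1) + D(n−2)] with D(1)=0, D(2)=1: D(4)=9; D(5)=44; D(6)=265. So valid n = 5.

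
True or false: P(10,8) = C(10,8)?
P(10,8) = 1,814,400 and C(10,8) = 45; P(n,r) = r! × C(n,r) so P > C whenever r ≥ 2.

Answer: False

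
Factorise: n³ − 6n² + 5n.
n(n − 1)(n − 5)
n³ − 6n² + 5n = n(n² − 6n + 5) = n(n − 1)(n − 5).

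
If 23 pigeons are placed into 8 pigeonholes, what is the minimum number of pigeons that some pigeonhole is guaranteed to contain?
3

Reasoning: Pigeonhole: ⌈23/8⌉ = 3.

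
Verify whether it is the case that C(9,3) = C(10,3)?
False

Explanation: LHS = C(9,3) = 84; RHS = C(10,3) = 120. 84 ≠ 120, so the statement does not hold.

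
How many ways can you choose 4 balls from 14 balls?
1,001

Working:
C(14,4) = 14! / (4! × (14-4)!)
         = 14! / (4! × 10!)
         = 1,001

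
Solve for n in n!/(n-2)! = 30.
n!/(n-2)! = n×(n-1), a product of 2 consecutive integers ≈ (n−0.5)^2. 30^(1/2) + 0.5 ≈ 6.0; check n = 6: 6×5 = 30 ✓. So n = 6.
Final answer: 6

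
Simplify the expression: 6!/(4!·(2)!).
This is C(6,4) = 15.

Answer: 15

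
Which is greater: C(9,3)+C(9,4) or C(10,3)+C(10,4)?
C(10,3)+C(10,4)

Explanation: First=210, Second=330.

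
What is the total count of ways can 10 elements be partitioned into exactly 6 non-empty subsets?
22,827

Reasoning: This equals S(10,6), the Stirling number of the 2nd kind.
Using the Stirling recurrence: S(n,k) = k·S(n-1,k) + S(n-1,k-1)
S(10,6) = 6·S(9,6) + S(9,5)
         = 6·2646 + 6951
         = 15876 + 6951
         = 22,827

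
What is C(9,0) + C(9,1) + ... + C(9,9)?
512

Solution: Sum of binomial coefficients = 2^9 = 512.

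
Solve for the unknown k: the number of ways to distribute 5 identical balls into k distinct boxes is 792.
8

Explanation: Stars and bars: the count is C(5+k−1, k−1), increasing in k. k=6: C(10,5) = 252, k=7: C(11,6) = 462, k=8: C(12,7) = 792 ✓. So k = 8.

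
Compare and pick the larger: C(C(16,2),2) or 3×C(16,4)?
C(C(16,2),2)

Reasoning: C(C(16,2),2)=7,140, 3×C(16,4)=5,460.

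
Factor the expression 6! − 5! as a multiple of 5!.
5 × 5! = 600

Working:
6! − 5! = 6·5! − 5! = (6 − 1)·5! = 5 × 5! = 600.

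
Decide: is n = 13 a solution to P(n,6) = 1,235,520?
Yes

P(13,6) = 13·12·11·10·9·8 = 1,235,520, which equals 1,235,520.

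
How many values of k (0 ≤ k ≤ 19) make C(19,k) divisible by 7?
Checking C(19,k) mod 7 for k = 0..19: divisible at k = 6, 13. That's 2 values.

Answer: 2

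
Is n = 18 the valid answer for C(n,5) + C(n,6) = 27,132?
C(18,5) + C(18,6) = 8,568 + 18,564 = 27,132, which equals 27,132.
Final answer: Yes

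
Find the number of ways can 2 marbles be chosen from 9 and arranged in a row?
72
P(9,2) = 9!/(9-2)! = 72.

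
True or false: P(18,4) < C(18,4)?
P(18,4) = 73,440 and C(18,4) = 3,060; P(n,r) = r! × C(n,r) so P > C whenever r ≥ 2.

Answer: False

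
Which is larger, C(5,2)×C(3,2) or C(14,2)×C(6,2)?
C(14,2)×C(6,2)

C(5,2)×C(3,2)=30, C(14,2)×C(6,2)=1,365.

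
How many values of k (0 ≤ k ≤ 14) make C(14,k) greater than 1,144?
5

Reasoning: Row 14 is unimodal and symmetric about k=14/2. C(14,4)=1,001 ≤ 1,144; C(14,5)=2,002 > 1,144; by symmetry C(14,k) > 1,144 for k = 5..9. That's 9 - 5 + 1 = 5 values.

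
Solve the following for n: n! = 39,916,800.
11

Working:
n! is strictly increasing. 9! = 362,880, 10! = 3,628,800, 11! = 39,916,800 ✓. So n = 11.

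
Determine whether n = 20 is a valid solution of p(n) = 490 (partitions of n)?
No

Working:
Pentagonal recurrence p(n) = p(n−1) + p(n−2) − p(n−5) − p(n−7) + …: p(20) = p(19) + p(18) − p(15) − p(13) + p(8) + p(5) = 490 + 385 − 176 − 101 + 22 + 7 = 627, which does not equal 490.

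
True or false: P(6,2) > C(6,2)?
True
P(6,2) = 30 and C(6,2) = 15; P(n,r) = r! × C(n,r) so P > C whenever r ≥ 2.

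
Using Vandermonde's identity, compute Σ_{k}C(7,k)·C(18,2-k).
300

Solution: = C(7+18,2) = C(25,2) = 300.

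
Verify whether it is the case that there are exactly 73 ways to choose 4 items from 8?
False

C(8,4) = 70 ≠ 73.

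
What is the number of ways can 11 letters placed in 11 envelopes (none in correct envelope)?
14,684,570

Working:
Using D(n) = (n-1)[D(n-1) + D(n-2)]:
D(11) = (11-1) × [D(10) + D(9)]
      = 10 × [1334961 + 133496]
      = 10 × 1468457
      = 14,684,570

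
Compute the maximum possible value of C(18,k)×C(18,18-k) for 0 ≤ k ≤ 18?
C(18,k)·C(18,18-k) = C(18,k)², maximised at the centre k = 9: C(18,9)² = 2,363,904,400.
Final answer: 2,363,904,400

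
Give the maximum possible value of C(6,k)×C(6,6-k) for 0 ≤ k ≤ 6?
400

Working:
C(6,k)·C(6,6-k) = C(6,k)², maximised at the centre k = 3: C(6,3)² = 400.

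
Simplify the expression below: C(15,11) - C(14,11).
C(15,11) - C(14,11) = C(14,10) = 1,001.

Answer: 1,001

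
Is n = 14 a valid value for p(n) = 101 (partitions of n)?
No

Explanation: Pentagonal recurrence p(n) = p(n−1) + p(n−2) − p(n−5) − p(n−7) + …: p(14) = p(13) + p(12) − p(9) − p(7) + p(2) = 101 + 77 − 30 − 15 + 2 = 135, which does not equal 101.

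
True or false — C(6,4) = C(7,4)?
LHS = C(6,4) = 15; RHS = C(7,4) = 35. 15 ≠ 35, so the statement does not hold.
Final answer: False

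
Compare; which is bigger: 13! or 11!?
13!

Working:
13!=6,227,020,800, 11!=39,916,800. 13! > 11!.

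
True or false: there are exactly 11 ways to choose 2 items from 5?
C(5,2) = 10 ≠ 11.
Final answer: False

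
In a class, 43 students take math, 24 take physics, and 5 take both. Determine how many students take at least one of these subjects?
|A∪B| = |A|+|B|-|A∩B| = 43+24-5 = 62.
Final answer: 62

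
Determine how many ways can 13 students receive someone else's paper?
2,290,792,932

Working:
Using D(n) = (n-1)[D(n-1) + D(n-2)]:
D(13) = (13-1) × [D(12) + D(11)]
      = 12 × [176214841 + 14684570]
      = 12 × 190899411
      = 2,290,792,932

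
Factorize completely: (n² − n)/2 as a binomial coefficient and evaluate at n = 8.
C(n,2); C(8,2) = 28
(n² − n)/2 = n(n−1)/2 = C(n,2). At n = 8: C(8,2) = 28.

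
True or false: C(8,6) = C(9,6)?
False

Solution: LHS = C(8,6) = 28; RHS = C(9,6) = 84. 28 ≠ 84, so the statement does not hold.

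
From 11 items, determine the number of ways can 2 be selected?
55

Explanation: C(11,2) = 11! / (2! × (11-2)!)
         = 11! / (2! × 9!)
         = 55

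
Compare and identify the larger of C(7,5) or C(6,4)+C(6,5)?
Equal
By Pascal's identity: C(7,5) = C(6,4)+C(6,5) = 21. Equal.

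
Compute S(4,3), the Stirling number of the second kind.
Using the Stirling recurrence: S(n,k) = k·S(n-1,k) + S(n-1,k-1)
S(4,3) = 3·S(3,3) + S(3,2)
         = 3·1 + 3
         = 3 + 3
         = 6
Final answer: 6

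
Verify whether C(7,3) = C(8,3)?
False
LHS = C(7,3) = 35; RHS = C(8,3) = 56. 35 ≠ 56, so the statement does not hold.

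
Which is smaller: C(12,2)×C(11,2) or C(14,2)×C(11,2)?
C(12,2)×C(11,2)

Working:
C(12,2)×C(11,2)=3,630, C(14,2)×C(11,2)=5,005.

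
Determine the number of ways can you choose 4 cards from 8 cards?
70

Explanation: C(8,4) = 8! / (4! × (8-4)!)
         = 8! / (4! × 4!)
         = 70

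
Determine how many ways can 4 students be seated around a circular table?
6

Working:
Circular arrangements: (4-1)! = 6.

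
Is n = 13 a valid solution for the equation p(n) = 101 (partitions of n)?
Yes

Explanation: Pentagonal recurrence p(n) = p(n−1) + p(n−2) − p(n−5) − p(n−7) + …: p(13) = p(12) + p(11) − p(8) − p(6) + p(1) = 77 + 56 − 22 − 11 + 1 = 101, which equals 101.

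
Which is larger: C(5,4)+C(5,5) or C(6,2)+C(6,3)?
C(6,2)+C(6,3)

Reasoning: First=6, Second=35.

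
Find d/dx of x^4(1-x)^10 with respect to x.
4x^3(1-x)^10 - 10x^4(1-x)^9
Product rule: 4x^{3}(1-x)^{10} + x^4·(-10)(1-x)^{9}.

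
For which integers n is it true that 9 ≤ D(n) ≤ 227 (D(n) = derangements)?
4, 5

Working:
Using D(n) = (n−1)[D(n−1) + D(n−2)] with D(1)=0, D(2)=1: D(3)=2; D(4)=9; D(5)=44; D(6)=265. So valid n = 4, 5.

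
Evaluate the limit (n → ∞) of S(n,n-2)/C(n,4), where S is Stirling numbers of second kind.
3

Solution: The leading term of S(n,n-2) as a polynomial in n is (3)!!·C(n,4), so the ratio → (3)!! = 3.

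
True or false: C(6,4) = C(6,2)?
True
Symmetry C(n,k) = C(n,n-k): C(6,4) = 15 and C(6,2) = 15. Both sides agree, so the statement holds.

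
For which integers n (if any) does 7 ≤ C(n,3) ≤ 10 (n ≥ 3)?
5

Reasoning: C(4,3)=4; C(5,3)=10; C(6,3)=20. So valid n = 5.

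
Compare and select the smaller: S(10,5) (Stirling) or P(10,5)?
P(10,5)

S(10,5) = 5·S(9,5) + S(9,4) = 5·6,951 + 7,770 = 42,525; P(10,5) = 30,240.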